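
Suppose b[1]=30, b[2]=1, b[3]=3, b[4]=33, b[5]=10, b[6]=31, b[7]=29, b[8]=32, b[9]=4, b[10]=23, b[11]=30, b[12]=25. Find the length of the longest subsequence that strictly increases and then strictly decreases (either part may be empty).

7

inc[i] = longest strictly increasing subsequence ending at i; dec[i] = longest strictly decreasing subsequence starting at i:
i:      1  2  3  4  5  6  7  8  9 10 11 12
b[i]:  30  1  3 33 10 31 29 32  4 23 30 25
inc:    1  1  2  3  3  4  4  5  3  4  5  5
dec:    3  1  1  4  2  3  2  3  1  1  2  1
Best peak at i=8 (value 32): inc=5, dec=3, length 5+3−1 = 7.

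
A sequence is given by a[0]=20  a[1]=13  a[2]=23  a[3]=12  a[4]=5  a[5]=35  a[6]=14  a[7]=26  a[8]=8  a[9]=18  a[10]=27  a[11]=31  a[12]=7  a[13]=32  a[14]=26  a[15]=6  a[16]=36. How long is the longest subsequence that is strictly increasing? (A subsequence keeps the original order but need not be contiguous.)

Track the smallest tail for each achievable length (strict):
20 → extends → [20]
13 → replaces 20 → [13]
23 → extends → [13, 23]
12 → replaces 13 → [12, 23]
5 → replaces 12 → [5, 23]
35 → extends → [5, 23, 35]
14 → replaces 23 → [5, 14, 35]
26 → replaces 35 → [5, 14, 26]
8 → replaces 14 → [5, 8, 26]
18 → replaces 26 → [5, 8, 18]
27 → extends → [5, 8, 18, 27]
31 → extends → [5, 8, 18, 27, 31]
7 → replaces 8 → [5, 7, 18, 27, 31]
32 → extends → [5, 7, 18, 27, 31, 32]
26 → replaces 27 → [5, 7, 18, 26, 31, 32]
6 → replaces 7 → [5, 6, 18, 26, 31, 32]
36 → extends → [5, 6, 18, 26, 31, 32, 36]
Seven tails, so the longest strictly increasing subsequence has length 7 (e.g. 20, 23, 26, 27, 31, 32, 36).

7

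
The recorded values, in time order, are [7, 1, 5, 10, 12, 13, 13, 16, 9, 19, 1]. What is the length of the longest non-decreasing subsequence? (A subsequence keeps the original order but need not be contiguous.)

8

Track the smallest tail for each achievable length (allowing ties):
7 → extends → [7]
1 → replaces 7 → [1]
5 → extends → [1, 5]
10 → extends → [1, 5, 10]
12 → extends → [1, 5, 10, 12]
13 → extends → [1, 5, 10, 12, 13]
13 → extends → [1, 5, 10, 12, 13, 13]
16 → extends → [1, 5, 10, 12, 13, 13, 16]
9 → replaces 10 → [1, 5, 9, 12, 13, 13, 16]
19 → extends → [1, 5, 9, 12, 13, 13, 16, 19]
1 → replaces 5 → [1, 1, 9, 12, 13, 13, 16, 19]
Eight tails, so the longest non-decreasing subsequence has length 8 (e.g. 1, 5, 10, 12, 13, 13, 16, 19).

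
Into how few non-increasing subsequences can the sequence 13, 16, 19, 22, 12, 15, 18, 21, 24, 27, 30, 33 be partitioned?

The minimum number of non-increasing subsequences covering a sequence equals the length of its longest strictly increasing subsequence.
LIS length is 8 (e.g. 13, 16, 19, 22, 24, 27, 30, 33), so 8 piles are needed.

8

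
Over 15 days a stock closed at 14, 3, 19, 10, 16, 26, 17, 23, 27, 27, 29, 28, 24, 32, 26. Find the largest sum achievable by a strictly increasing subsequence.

Let S[i] be the best sum of a strictly increasing subsequence ending at i:
i:       1   2   3   4   5   6   7   8   9  10  11  12  13  14  15
a[i]:   14   3  19  10  16  26  17  23  27  27  29  28  24  32  26
S:      14   3  33  13  30  59  47  70  97  97 126 125  94 158 120
Maximum is 158 (e.g. 14 + 16 + 17 + 23 + 27 + 29 + 32).

158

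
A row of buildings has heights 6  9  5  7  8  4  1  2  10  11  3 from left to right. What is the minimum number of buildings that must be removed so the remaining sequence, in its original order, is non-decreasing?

6

Fewest deletions = n − (longest non-decreasing subsequence).
i:      1  2  3  4  5  6  7  8  9 10 11
a[i]:   6  9  5  7  8  4  1  2 10 11  3
dp:     1  2  1  2  3  1  1  2  4  5  3
max dp = 5, so deletions = 11 − 5 = 6.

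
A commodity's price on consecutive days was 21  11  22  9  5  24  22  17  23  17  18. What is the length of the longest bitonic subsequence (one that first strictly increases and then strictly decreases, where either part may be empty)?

5

inc[i] = longest strictly increasing subsequence ending at i; dec[i] = longest strictly decreasing subsequence starting at i:
i:      1  2  3  4  5  6  7  8  9 10 11
a[i]:  21 11 22  9  5 24 22 17 23 17 18
inc:    1  1  2  1  1  3  2  2  3  2  3
dec:    4  3  3  2  1  3  2  1  2  1  1
Best peak at i=6 (value 24): inc=3, dec=3, length 3+3−1 = 5.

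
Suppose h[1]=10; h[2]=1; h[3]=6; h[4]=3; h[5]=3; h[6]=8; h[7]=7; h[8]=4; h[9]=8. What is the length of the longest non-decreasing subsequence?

Track the smallest tail for each achievable length (allowing ties):
10 → extends → [10]
1 → replaces 10 → [1]
6 → extends → [1, 6]
3 → replaces 6 → [1, 3]
3 → extends → [1, 3, 3]
8 → extends → [1, 3, 3, 8]
7 → replaces 8 → [1, 3, 3, 7]
4 → replaces 7 → [1, 3, 3, 4]
8 → extends → [1, 3, 3, 4, 8]
Five tails, so the longest non-decreasing subsequence has length 5 (e.g. 1, 3, 3, 8, 8).

5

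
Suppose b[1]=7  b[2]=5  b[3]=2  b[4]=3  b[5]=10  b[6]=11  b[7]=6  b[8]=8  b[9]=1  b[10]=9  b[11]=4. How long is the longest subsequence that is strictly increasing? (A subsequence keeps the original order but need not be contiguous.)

Let dp[i] be the length of the longest such subsequence ending at index i:
i:      1  2  3  4  5  6  7  8  9 10 11
b[i]:   7  5  2  3 10 11  6  8  1  9  4
dp:     1  1  1  2  3  4  3  4  1  5  3
Maximum dp value is 5.

5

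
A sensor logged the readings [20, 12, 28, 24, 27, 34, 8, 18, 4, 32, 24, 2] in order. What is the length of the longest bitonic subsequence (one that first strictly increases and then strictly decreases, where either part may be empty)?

inc[i] = longest strictly increasing subsequence ending at i; dec[i] = longest strictly decreasing subsequence starting at i:
i:      1  2  3  4  5  6  7  8  9 10 11 12
a[i]:  20 12 28 24 27 34  8 18  4 32 24  2
inc:    1  1  2  2  3  4  1  2  1  4  3  1
dec:    5  4  5  4  4  4  3  3  2  3  2  1
Best peak at i=6 (value 34): inc=4, dec=4, length 4+4−1 = 7.

7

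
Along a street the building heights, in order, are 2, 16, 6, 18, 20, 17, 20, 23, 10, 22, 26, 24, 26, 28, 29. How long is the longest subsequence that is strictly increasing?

9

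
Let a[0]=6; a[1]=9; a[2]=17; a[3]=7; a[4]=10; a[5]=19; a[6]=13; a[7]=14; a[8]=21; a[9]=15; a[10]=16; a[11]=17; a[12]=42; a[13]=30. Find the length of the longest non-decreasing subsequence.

9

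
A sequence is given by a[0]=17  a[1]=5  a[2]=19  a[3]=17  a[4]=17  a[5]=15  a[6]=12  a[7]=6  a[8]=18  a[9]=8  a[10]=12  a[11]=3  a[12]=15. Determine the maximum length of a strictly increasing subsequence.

5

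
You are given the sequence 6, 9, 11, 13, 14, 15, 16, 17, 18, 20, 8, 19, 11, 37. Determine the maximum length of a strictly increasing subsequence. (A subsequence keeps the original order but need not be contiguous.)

11

Let dp[i] be the length of the longest such subsequence ending at index i:
i:      1  2  3  4  5  6  7  8  9 10 11 12 13 14
a[i]:   6  9 11 13 14 15 16 17 18 20  8 19 11 37
dp:     1  2  3  4  5  6  7  8  9 10  2 10  3 11
Maximum dp value is 11.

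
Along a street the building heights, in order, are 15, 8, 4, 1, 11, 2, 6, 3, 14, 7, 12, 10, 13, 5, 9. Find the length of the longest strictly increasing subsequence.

6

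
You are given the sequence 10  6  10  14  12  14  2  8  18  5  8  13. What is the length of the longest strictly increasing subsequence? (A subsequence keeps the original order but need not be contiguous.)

Track the smallest tail for each achievable length (strict):
10 → extends → [10]
6 → replaces 10 → [6]
10 → extends → [6, 10]
14 → extends → [6, 10, 14]
12 → replaces 14 → [6, 10, 12]
14 → extends → [6, 10, 12, 14]
2 → replaces 6 → [2, 10, 12, 14]
8 → replaces 10 → [2, 8, 12, 14]
18 → extends → [2, 8, 12, 14, 18]
5 → replaces 8 → [2, 5, 12, 14, 18]
8 → replaces 12 → [2, 5, 8, 14, 18]
13 → replaces 14 → [2, 5, 8, 13, 18]
Five tails, so the longest strictly increasing subsequence has length 5 (e.g. 6, 10, 12, 14, 18).

5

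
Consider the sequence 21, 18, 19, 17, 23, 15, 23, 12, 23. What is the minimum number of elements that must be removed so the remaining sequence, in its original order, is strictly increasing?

6

Fewest deletions = n − (longest strictly increasing subsequence).
Patience tails:
21 → extends → [21]
18 → replaces 21 → [18]
19 → extends → [18, 19]
17 → replaces 18 → [17, 19]
23 → extends → [17, 19, 23]
15 → replaces 17 → [15, 19, 23]
23 → already a tail → [15, 19, 23]
12 → replaces 15 → [12, 19, 23]
23 → already a tail → [12, 19, 23]
Longest strictly increasing subsequence has length 3, so deletions = 9 − 3 = 6.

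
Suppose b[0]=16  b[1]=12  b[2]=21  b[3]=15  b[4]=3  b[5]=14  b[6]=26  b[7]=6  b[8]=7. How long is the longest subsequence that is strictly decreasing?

4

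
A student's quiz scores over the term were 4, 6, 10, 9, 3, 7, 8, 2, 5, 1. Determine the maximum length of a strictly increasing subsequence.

Let dp[i] be the length of the longest such subsequence ending at index i:
i:      1  2  3  4  5  6  7  8  9 10
a[i]:   4  6 10  9  3  7  8  2  5  1
dp:     1  2  3  3  1  3  4  1  2  1
Maximum dp value is 4.

4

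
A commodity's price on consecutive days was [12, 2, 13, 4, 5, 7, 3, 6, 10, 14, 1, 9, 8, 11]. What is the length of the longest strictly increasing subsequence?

Let dp[i] be the length of the longest such subsequence ending at index i:
i:      1  2  3  4  5  6  7  8  9 10 11 12 13 14
a[i]:  12  2 13  4  5  7  3  6 10 14  1  9  8 11
dp:     1  1  2  2  3  4  2  4  5  6  1  5  5  6
Maximum dp value is 6.

6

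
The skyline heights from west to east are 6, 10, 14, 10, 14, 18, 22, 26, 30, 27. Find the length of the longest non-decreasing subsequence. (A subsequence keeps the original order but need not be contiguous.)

Track the smallest tail for each achievable length (allowing ties):
6 → extends → [6]
10 → extends → [6, 10]
14 → extends → [6, 10, 14]
10 → replaces 14 → [6, 10, 10]
14 → extends → [6, 10, 10, 14]
18 → extends → [6, 10, 10, 14, 18]
22 → extends → [6, 10, 10, 14, 18, 22]
26 → extends → [6, 10, 10, 14, 18, 22, 26]
30 → extends → [6, 10, 10, 14, 18, 22, 26, 30]
27 → replaces 30 → [6, 10, 10, 14, 18, 22, 26, 27]
Eight tails, so the longest non-decreasing subsequence has length 8 (e.g. 6, 10, 14, 14, 18, 22, 26, 30).

8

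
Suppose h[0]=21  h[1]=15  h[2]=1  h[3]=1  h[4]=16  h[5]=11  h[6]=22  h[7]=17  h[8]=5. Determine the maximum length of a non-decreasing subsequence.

Track the smallest tail for each achievable length (allowing ties):
21 → extends → [21]
15 → replaces 21 → [15]
1 → replaces 15 → [1]
1 → extends → [1, 1]
16 → extends → [1, 1, 16]
11 → replaces 16 → [1, 1, 11]
22 → extends → [1, 1, 11, 22]
17 → replaces 22 → [1, 1, 11, 17]
5 → replaces 11 → [1, 1, 5, 17]
Four tails, so the longest non-decreasing subsequence has length 4 (e.g. 1, 1, 16, 22).

4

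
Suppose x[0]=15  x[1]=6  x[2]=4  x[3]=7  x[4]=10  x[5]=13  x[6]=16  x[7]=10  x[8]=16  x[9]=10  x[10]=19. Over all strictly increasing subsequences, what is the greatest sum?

71

Let S[i] be the best sum of a strictly increasing subsequence ending at i:
i:      0  1  2  3  4  5  6  7  8  9 10
x[i]:  15  6  4  7 10 13 16 10 16 10 19
S:     15  6  4 13 23 36 52 23 52 23 71
Maximum is 71 (e.g. 6 + 7 + 10 + 13 + 16 + 19).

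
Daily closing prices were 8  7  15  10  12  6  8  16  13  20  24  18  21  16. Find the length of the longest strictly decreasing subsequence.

3

Negate each value so 'decreasing' becomes 'increasing', then run patience tails on the negated sequence:
-8 → extends → [-8]
-7 → extends → [-8, -7]
-15 → replaces -8 → [-15, -7]
-10 → replaces -7 → [-15, -10]
-12 → replaces -10 → [-15, -12]
-6 → extends → [-15, -12, -6]
-8 → replaces -6 → [-15, -12, -8]
-16 → replaces -15 → [-16, -12, -8]
-13 → replaces -12 → [-16, -13, -8]
-20 → replaces -16 → [-20, -13, -8]
-24 → replaces -20 → [-24, -13, -8]
-18 → replaces -13 → [-24, -18, -8]
-21 → replaces -18 → [-24, -21, -8]
-16 → replaces -8 → [-24, -21, -16]
Three tails, so the longest strictly decreasing subsequence of the original has length 3.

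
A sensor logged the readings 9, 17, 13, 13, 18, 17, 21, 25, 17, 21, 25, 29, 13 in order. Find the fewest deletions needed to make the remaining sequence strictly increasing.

7

Fewest deletions = n − (longest strictly increasing subsequence).
Patience tails:
9 → extends → [9]
17 → extends → [9, 17]
13 → replaces 17 → [9, 13]
13 → already a tail → [9, 13]
18 → extends → [9, 13, 18]
17 → replaces 18 → [9, 13, 17]
21 → extends → [9, 13, 17, 21]
25 → extends → [9, 13, 17, 21, 25]
17 → already a tail → [9, 13, 17, 21, 25]
21 → already a tail → [9, 13, 17, 21, 25]
25 → already a tail → [9, 13, 17, 21, 25]
29 → extends → [9, 13, 17, 21, 25, 29]
13 → already a tail → [9, 13, 17, 21, 25, 29]
Longest strictly increasing subsequence has length 6, so deletions = 13 − 6 = 7.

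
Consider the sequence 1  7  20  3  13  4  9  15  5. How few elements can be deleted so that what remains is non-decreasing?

4

Fewest deletions = n − (longest non-decreasing subsequence).
i:      1  2  3  4  5  6  7  8  9
a[i]:   1  7 20  3 13  4  9 15  5
dp:     1  2  3  2  3  3  4  5  4
max dp = 5, so deletions = 9 − 5 = 4.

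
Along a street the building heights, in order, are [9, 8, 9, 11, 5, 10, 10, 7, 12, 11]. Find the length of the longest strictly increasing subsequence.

4

Track the smallest tail for each achievable length (strict):
9 → extends → [9]
8 → replaces 9 → [8]
9 → extends → [8, 9]
11 → extends → [8, 9, 11]
5 → replaces 8 → [5, 9, 11]
10 → replaces 11 → [5, 9, 10]
10 → already a tail → [5, 9, 10]
7 → replaces 9 → [5, 7, 10]
12 → extends → [5, 7, 10, 12]
11 → replaces 12 → [5, 7, 10, 11]
Four tails, so the longest strictly increasing subsequence has length 4 (e.g. 8, 9, 11, 12).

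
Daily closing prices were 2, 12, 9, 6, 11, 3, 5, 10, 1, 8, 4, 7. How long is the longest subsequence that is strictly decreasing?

Negate each value so 'decreasing' becomes 'increasing', then run patience tails on the negated sequence:
-2 → extends → [-2]
-12 → replaces -2 → [-12]
-9 → extends → [-12, -9]
-6 → extends → [-12, -9, -6]
-11 → replaces -9 → [-12, -11, -6]
-3 → extends → [-12, -11, -6, -3]
-5 → replaces -3 → [-12, -11, -6, -5]
-10 → replaces -6 → [-12, -11, -10, -5]
-1 → extends → [-12, -11, -10, -5, -1]
-8 → replaces -5 → [-12, -11, -10, -8, -1]
-4 → replaces -1 → [-12, -11, -10, -8, -4]
-7 → replaces -4 → [-12, -11, -10, -8, -7]
Five tails, so the longest strictly decreasing subsequence of the original has length 5.

5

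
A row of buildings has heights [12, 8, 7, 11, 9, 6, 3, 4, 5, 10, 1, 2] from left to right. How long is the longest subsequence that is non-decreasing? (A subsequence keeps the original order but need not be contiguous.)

4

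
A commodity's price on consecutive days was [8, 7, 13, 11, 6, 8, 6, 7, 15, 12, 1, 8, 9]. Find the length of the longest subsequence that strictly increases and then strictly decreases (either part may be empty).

inc[i] = longest strictly increasing subsequence ending at i; dec[i] = longest strictly decreasing subsequence starting at i:
i:      1  2  3  4  5  6  7  8  9 10 11 12 13
a[i]:   8  7 13 11  6  8  6  7 15 12  1  8  9
inc:    1  1  2  2  1  2  1  2  3  3  1  3  4
dec:    4  3  5  4  2  3  2  2  3  2  1  1  1
Best peak at i=3 (value 13): inc=2, dec=5, length 2+5−1 = 6.

6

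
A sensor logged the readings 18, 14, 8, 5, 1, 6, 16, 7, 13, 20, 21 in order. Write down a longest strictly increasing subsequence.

5, 6, 7, 13, 20, 21

Patience tails give the LIS length; then backtrack through the dp parents:
18 → extends → [18]
14 → replaces 18 → [14]
8 → replaces 14 → [8]
5 → replaces 8 → [5]
1 → replaces 5 → [1]
6 → extends → [1, 6]
16 → extends → [1, 6, 16]
7 → replaces 16 → [1, 6, 7]
13 → extends → [1, 6, 7, 13]
20 → extends → [1, 6, 7, 13, 20]
21 → extends → [1, 6, 7, 13, 20, 21]
Length 6; one witness is 5, 6, 7, 13, 20, 21.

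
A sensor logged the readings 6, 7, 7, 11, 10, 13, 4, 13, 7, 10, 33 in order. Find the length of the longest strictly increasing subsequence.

5

Let dp[i] be the length of the longest such subsequence ending at index i:
i:      1  2  3  4  5  6  7  8  9 10 11
a[i]:   6  7  7 11 10 13  4 13  7 10 33
dp:     1  2  2  3  3  4  1  4  2  3  5
Maximum dp value is 5.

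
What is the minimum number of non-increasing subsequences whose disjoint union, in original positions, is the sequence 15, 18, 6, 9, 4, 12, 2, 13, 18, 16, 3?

The minimum number of non-increasing subsequences covering a sequence equals the length of its longest strictly increasing subsequence.
LIS length is 5 (e.g. 6, 9, 12, 13, 18), so 5 piles are needed.

5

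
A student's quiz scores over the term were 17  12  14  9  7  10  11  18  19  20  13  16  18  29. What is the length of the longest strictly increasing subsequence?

Track the smallest tail for each achievable length (strict):
17 → extends → [17]
12 → replaces 17 → [12]
14 → extends → [12, 14]
9 → replaces 12 → [9, 14]
7 → replaces 9 → [7, 14]
10 → replaces 14 → [7, 10]
11 → extends → [7, 10, 11]
18 → extends → [7, 10, 11, 18]
19 → extends → [7, 10, 11, 18, 19]
20 → extends → [7, 10, 11, 18, 19, 20]
13 → replaces 18 → [7, 10, 11, 13, 19, 20]
16 → replaces 19 → [7, 10, 11, 13, 16, 20]
18 → replaces 20 → [7, 10, 11, 13, 16, 18]
29 → extends → [7, 10, 11, 13, 16, 18, 29]
Seven tails, so the longest strictly increasing subsequence has length 7 (e.g. 9, 10, 11, 18, 19, 20, 29).

7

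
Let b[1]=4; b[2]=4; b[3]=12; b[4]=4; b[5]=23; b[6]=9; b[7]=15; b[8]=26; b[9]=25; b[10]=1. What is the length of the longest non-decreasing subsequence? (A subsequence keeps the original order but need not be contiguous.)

6

Let dp[i] be the length of the longest such subsequence ending at index i:
i:      1  2  3  4  5  6  7  8  9 10
b[i]:   4  4 12  4 23  9 15 26 25  1
dp:     1  2  3  3  4  4  5  6  6  1
Maximum dp value is 6.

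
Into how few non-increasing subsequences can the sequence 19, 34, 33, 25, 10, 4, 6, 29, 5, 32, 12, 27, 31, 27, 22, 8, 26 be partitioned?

Place each on the leftmost legal pile:
19 → new pile 1 (tops now [19])
34 → new pile 2 (tops now [19, 34])
33 → pile 2 (tops now [19, 33])
25 → pile 2 (tops now [19, 25])
10 → pile 1 (tops now [10, 25])
4 → pile 1 (tops now [4, 25])
6 → pile 2 (tops now [4, 6])
29 → new pile 3 (tops now [4, 6, 29])
5 → pile 2 (tops now [4, 5, 29])
32 → new pile 4 (tops now [4, 5, 29, 32])
12 → pile 3 (tops now [4, 5, 12, 32])
27 → pile 4 (tops now [4, 5, 12, 27])
31 → new pile 5 (tops now [4, 5, 12, 27, 31])
27 → pile 4 (tops now [4, 5, 12, 27, 31])
22 → pile 4 (tops now [4, 5, 12, 22, 31])
8 → pile 3 (tops now [4, 5, 8, 22, 31])
26 → pile 5 (tops now [4, 5, 8, 22, 26])
Five piles.

5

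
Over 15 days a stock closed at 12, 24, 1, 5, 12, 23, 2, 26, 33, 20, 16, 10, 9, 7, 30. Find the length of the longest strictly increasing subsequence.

6

Track the smallest tail for each achievable length (strict):
12 → extends → [12]
24 → extends → [12, 24]
1 → replaces 12 → [1, 24]
5 → replaces 24 → [1, 5]
12 → extends → [1, 5, 12]
23 → extends → [1, 5, 12, 23]
2 → replaces 5 → [1, 2, 12, 23]
26 → extends → [1, 2, 12, 23, 26]
33 → extends → [1, 2, 12, 23, 26, 33]
20 → replaces 23 → [1, 2, 12, 20, 26, 33]
16 → replaces 20 → [1, 2, 12, 16, 26, 33]
10 → replaces 12 → [1, 2, 10, 16, 26, 33]
9 → replaces 10 → [1, 2, 9, 16, 26, 33]
7 → replaces 9 → [1, 2, 7, 16, 26, 33]
30 → replaces 33 → [1, 2, 7, 16, 26, 30]
Six tails, so the longest strictly increasing subsequence has length 6 (e.g. 1, 5, 12, 23, 26, 33).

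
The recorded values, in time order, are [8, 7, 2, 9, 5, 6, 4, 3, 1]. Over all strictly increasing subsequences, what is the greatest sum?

17

Let S[i] be the best sum of a strictly increasing subsequence ending at i:
i:      1  2  3  4  5  6  7  8  9
a[i]:   8  7  2  9  5  6  4  3  1
S:      8  7  2 17  7 13  6  5  1
Maximum is 17 (e.g. 8 + 9).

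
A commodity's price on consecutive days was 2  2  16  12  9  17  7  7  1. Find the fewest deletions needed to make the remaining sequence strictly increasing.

Fewest deletions = n − (longest strictly increasing subsequence).
i:      1  2  3  4  5  6  7  8  9
a[i]:   2  2 16 12  9 17  7  7  1
dp:     1  1  2  2  2  3  2  2  1
max dp = 3, so deletions = 9 − 3 = 6.

6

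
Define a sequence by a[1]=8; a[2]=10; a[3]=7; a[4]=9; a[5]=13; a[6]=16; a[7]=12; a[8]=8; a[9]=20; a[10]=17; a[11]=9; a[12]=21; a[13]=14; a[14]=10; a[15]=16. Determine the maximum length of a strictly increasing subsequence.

6

Let dp[i] be the length of the longest such subsequence ending at index i:
i:      1  2  3  4  5  6  7  8  9 10 11 12 13 14 15
a[i]:   8 10  7  9 13 16 12  8 20 17  9 21 14 10 16
dp:     1  2  1  2  3  4  3  2  5  5  3  6  4  4  5
Maximum dp value is 6.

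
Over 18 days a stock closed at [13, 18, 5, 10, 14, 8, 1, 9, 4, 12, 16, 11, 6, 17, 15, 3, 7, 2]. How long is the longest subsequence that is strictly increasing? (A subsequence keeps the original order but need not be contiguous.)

6

Track the smallest tail for each achievable length (strict):
13 → extends → [13]
18 → extends → [13, 18]
5 → replaces 13 → [5, 18]
10 → replaces 18 → [5, 10]
14 → extends → [5, 10, 14]
8 → replaces 10 → [5, 8, 14]
1 → replaces 5 → [1, 8, 14]
9 → replaces 14 → [1, 8, 9]
4 → replaces 8 → [1, 4, 9]
12 → extends → [1, 4, 9, 12]
16 → extends → [1, 4, 9, 12, 16]
11 → replaces 12 → [1, 4, 9, 11, 16]
6 → replaces 9 → [1, 4, 6, 11, 16]
17 → extends → [1, 4, 6, 11, 16, 17]
15 → replaces 16 → [1, 4, 6, 11, 15, 17]
3 → replaces 4 → [1, 3, 6, 11, 15, 17]
7 → replaces 11 → [1, 3, 6, 7, 15, 17]
2 → replaces 3 → [1, 2, 6, 7, 15, 17]
Six tails, so the longest strictly increasing subsequence has length 6 (e.g. 5, 8, 9, 12, 16, 17).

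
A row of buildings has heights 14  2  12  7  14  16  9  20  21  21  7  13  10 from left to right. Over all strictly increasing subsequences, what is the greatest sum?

85

Let S[i] be the best sum of a strictly increasing subsequence ending at i:
i:      1  2  3  4  5  6  7  8  9 10 11 12 13
a[i]:  14  2 12  7 14 16  9 20 21 21  7 13 10
S:     14  2 14  9 28 44 18 64 85 85  9 31 28
Maximum is 85 (e.g. 2 + 12 + 14 + 16 + 20 + 21).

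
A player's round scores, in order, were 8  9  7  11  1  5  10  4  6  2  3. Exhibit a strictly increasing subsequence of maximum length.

8, 9, 11

Patience tails give the LIS length; then backtrack through the dp parents:
8 → extends → [8]
9 → extends → [8, 9]
7 → replaces 8 → [7, 9]
11 → extends → [7, 9, 11]
1 → replaces 7 → [1, 9, 11]
5 → replaces 9 → [1, 5, 11]
10 → replaces 11 → [1, 5, 10]
4 → replaces 5 → [1, 4, 10]
6 → replaces 10 → [1, 4, 6]
2 → replaces 4 → [1, 2, 6]
3 → replaces 6 → [1, 2, 3]
Length 3; one witness is 8, 9, 11.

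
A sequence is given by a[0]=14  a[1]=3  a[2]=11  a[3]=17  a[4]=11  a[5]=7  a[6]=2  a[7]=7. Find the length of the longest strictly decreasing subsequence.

4

Negate each value so 'decreasing' becomes 'increasing', then run patience tails on the negated sequence:
-14 → extends → [-14]
-3 → extends → [-14, -3]
-11 → replaces -3 → [-14, -11]
-17 → replaces -14 → [-17, -11]
-11 → already a tail → [-17, -11]
-7 → extends → [-17, -11, -7]
-2 → extends → [-17, -11, -7, -2]
-7 → already a tail → [-17, -11, -7, -2]
Four tails, so the longest strictly decreasing subsequence of the original has length 4.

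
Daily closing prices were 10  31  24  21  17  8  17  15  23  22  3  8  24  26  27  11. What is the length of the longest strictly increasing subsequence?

6

Track the smallest tail for each achievable length (strict):
10 → extends → [10]
31 → extends → [10, 31]
24 → replaces 31 → [10, 24]
21 → replaces 24 → [10, 21]
17 → replaces 21 → [10, 17]
8 → replaces 10 → [8, 17]
17 → already a tail → [8, 17]
15 → replaces 17 → [8, 15]
23 → extends → [8, 15, 23]
22 → replaces 23 → [8, 15, 22]
3 → replaces 8 → [3, 15, 22]
8 → replaces 15 → [3, 8, 22]
24 → extends → [3, 8, 22, 24]
26 → extends → [3, 8, 22, 24, 26]
27 → extends → [3, 8, 22, 24, 26, 27]
11 → replaces 22 → [3, 8, 11, 24, 26, 27]
Six tails, so the longest strictly increasing subsequence has length 6 (e.g. 10, 21, 23, 24, 26, 27).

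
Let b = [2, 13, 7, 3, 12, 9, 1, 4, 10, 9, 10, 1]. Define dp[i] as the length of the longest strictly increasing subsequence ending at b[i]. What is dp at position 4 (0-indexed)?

3

dp[i] = 1 + max{dp[j] : j<i, b[j]<b[i]} (or 1 if no such j):
i:      0  1  2  3  4  5  6  7  8  9 10 11
b[i]:   2 13  7  3 12  9  1  4 10  9 10  1
dp:     1  2  2  2  3  3  1  3  4  4  5  1
At index 4 the value is 3.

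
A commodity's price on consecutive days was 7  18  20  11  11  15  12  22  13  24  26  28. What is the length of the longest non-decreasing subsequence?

8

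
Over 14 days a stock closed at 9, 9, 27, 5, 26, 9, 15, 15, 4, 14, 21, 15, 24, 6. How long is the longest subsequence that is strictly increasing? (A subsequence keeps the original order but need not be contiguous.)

5

Let dp[i] be the length of the longest such subsequence ending at index i:
i:      1  2  3  4  5  6  7  8  9 10 11 12 13 14
a[i]:   9  9 27  5 26  9 15 15  4 14 21 15 24  6
dp:     1  1  2  1  2  2  3  3  1  3  4  4  5  2
Maximum dp value is 5.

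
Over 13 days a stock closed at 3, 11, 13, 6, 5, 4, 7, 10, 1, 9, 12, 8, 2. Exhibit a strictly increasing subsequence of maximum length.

3, 6, 7, 10, 12

Patience tails give the LIS length; then backtrack through the dp parents:
3 → extends → [3]
11 → extends → [3, 11]
13 → extends → [3, 11, 13]
6 → replaces 11 → [3, 6, 13]
5 → replaces 6 → [3, 5, 13]
4 → replaces 5 → [3, 4, 13]
7 → replaces 13 → [3, 4, 7]
10 → extends → [3, 4, 7, 10]
1 → replaces 3 → [1, 4, 7, 10]
9 → replaces 10 → [1, 4, 7, 9]
12 → extends → [1, 4, 7, 9, 12]
8 → replaces 9 → [1, 4, 7, 8, 12]
2 → replaces 4 → [1, 2, 7, 8, 12]
Length 5; one witness is 3, 6, 7, 10, 12.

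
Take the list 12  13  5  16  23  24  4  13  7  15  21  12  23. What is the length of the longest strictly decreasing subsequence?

Negate each value so 'decreasing' becomes 'increasing', then run patience tails on the negated sequence:
-12 → extends → [-12]
-13 → replaces -12 → [-13]
-5 → extends → [-13, -5]
-16 → replaces -13 → [-16, -5]
-23 → replaces -16 → [-23, -5]
-24 → replaces -23 → [-24, -5]
-4 → extends → [-24, -5, -4]
-13 → replaces -5 → [-24, -13, -4]
-7 → replaces -4 → [-24, -13, -7]
-15 → replaces -13 → [-24, -15, -7]
-21 → replaces -15 → [-24, -21, -7]
-12 → replaces -7 → [-24, -21, -12]
-23 → replaces -21 → [-24, -23, -12]
Three tails, so the longest strictly decreasing subsequence of the original has length 3.

3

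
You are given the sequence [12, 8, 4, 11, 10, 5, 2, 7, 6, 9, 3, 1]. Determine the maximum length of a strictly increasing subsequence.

Let dp[i] be the length of the longest such subsequence ending at index i:
i:      1  2  3  4  5  6  7  8  9 10 11 12
a[i]:  12  8  4 11 10  5  2  7  6  9  3  1
dp:     1  1  1  2  2  2  1  3  3  4  2  1
Maximum dp value is 4.

4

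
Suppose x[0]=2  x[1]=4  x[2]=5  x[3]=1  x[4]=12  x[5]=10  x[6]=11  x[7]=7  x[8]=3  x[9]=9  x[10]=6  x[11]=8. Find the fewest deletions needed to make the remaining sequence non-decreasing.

7

Fewest deletions = n − (longest non-decreasing subsequence).
Patience tails:
2 → extends → [2]
4 → extends → [2, 4]
5 → extends → [2, 4, 5]
1 → replaces 2 → [1, 4, 5]
12 → extends → [1, 4, 5, 12]
10 → replaces 12 → [1, 4, 5, 10]
11 → extends → [1, 4, 5, 10, 11]
7 → replaces 10 → [1, 4, 5, 7, 11]
3 → replaces 4 → [1, 3, 5, 7, 11]
9 → replaces 11 → [1, 3, 5, 7, 9]
6 → replaces 7 → [1, 3, 5, 6, 9]
8 → replaces 9 → [1, 3, 5, 6, 8]
Longest non-decreasing subsequence has length 5, so deletions = 12 − 5 = 7.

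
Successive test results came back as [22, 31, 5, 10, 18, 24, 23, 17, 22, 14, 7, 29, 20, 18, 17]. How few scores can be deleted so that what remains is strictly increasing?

10

Fewest deletions = n − (longest strictly increasing subsequence).
Patience tails:
22 → extends → [22]
31 → extends → [22, 31]
5 → replaces 22 → [5, 31]
10 → replaces 31 → [5, 10]
18 → extends → [5, 10, 18]
24 → extends → [5, 10, 18, 24]
23 → replaces 24 → [5, 10, 18, 23]
17 → replaces 18 → [5, 10, 17, 23]
22 → replaces 23 → [5, 10, 17, 22]
14 → replaces 17 → [5, 10, 14, 22]
7 → replaces 10 → [5, 7, 14, 22]
29 → extends → [5, 7, 14, 22, 29]
20 → replaces 22 → [5, 7, 14, 20, 29]
18 → replaces 20 → [5, 7, 14, 18, 29]
17 → replaces 18 → [5, 7, 14, 17, 29]
Longest strictly increasing subsequence has length 5, so deletions = 15 − 5 = 10.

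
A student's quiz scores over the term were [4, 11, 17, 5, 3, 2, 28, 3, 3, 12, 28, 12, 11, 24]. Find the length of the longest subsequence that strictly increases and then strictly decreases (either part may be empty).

6

inc[i] = longest strictly increasing subsequence ending at i; dec[i] = longest strictly decreasing subsequence starting at i:
i:      1  2  3  4  5  6  7  8  9 10 11 12 13 14
a[i]:   4 11 17  5  3  2 28  3  3 12 28 12 11 24
inc:    1  2  3  2  1  1  4  2  2  3  4  3  3  4
dec:    3  4  4  3  2  1  3  1  1  2  3  2  1  1
Best peak at i=3 (value 17): inc=3, dec=4, length 3+4−1 = 6.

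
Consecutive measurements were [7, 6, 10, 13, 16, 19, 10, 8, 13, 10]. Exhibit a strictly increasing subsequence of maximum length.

7, 10, 13, 16, 19

Patience tails give the LIS length; then backtrack through the dp parents:
7 → extends → [7]
6 → replaces 7 → [6]
10 → extends → [6, 10]
13 → extends → [6, 10, 13]
16 → extends → [6, 10, 13, 16]
19 → extends → [6, 10, 13, 16, 19]
10 → already a tail → [6, 10, 13, 16, 19]
8 → replaces 10 → [6, 8, 13, 16, 19]
13 → already a tail → [6, 8, 13, 16, 19]
10 → replaces 13 → [6, 8, 10, 16, 19]
Length 5; one witness is 7, 10, 13, 16, 19.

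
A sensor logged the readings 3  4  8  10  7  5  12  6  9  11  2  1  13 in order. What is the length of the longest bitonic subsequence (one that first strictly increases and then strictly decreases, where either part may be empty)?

inc[i] = longest strictly increasing subsequence ending at i; dec[i] = longest strictly decreasing subsequence starting at i:
i:      1  2  3  4  5  6  7  8  9 10 11 12 13
a[i]:   3  4  8 10  7  5 12  6  9 11  2  1 13
inc:    1  2  3  4  3  3  5  4  5  6  1  1  7
dec:    3  3  5  5  4  3  4  3  3  3  2  1  1
Best peak at i=4 (value 10): inc=4, dec=5, length 4+5−1 = 8.

8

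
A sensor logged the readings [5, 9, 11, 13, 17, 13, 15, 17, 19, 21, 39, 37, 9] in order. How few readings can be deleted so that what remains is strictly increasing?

Fewest deletions = n − (longest strictly increasing subsequence).
Patience tails:
5 → extends → [5]
9 → extends → [5, 9]
11 → extends → [5, 9, 11]
13 → extends → [5, 9, 11, 13]
17 → extends → [5, 9, 11, 13, 17]
13 → already a tail → [5, 9, 11, 13, 17]
15 → replaces 17 → [5, 9, 11, 13, 15]
17 → extends → [5, 9, 11, 13, 15, 17]
19 → extends → [5, 9, 11, 13, 15, 17, 19]
21 → extends → [5, 9, 11, 13, 15, 17, 19, 21]
39 → extends → [5, 9, 11, 13, 15, 17, 19, 21, 39]
37 → replaces 39 → [5, 9, 11, 13, 15, 17, 19, 21, 37]
9 → already a tail → [5, 9, 11, 13, 15, 17, 19, 21, 37]
Longest strictly increasing subsequence has length 9, so deletions = 13 − 9 = 4.

4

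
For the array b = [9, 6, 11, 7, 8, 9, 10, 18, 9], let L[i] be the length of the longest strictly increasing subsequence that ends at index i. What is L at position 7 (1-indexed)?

5

dp[i] = 1 + max{dp[j] : j<i, b[j]<b[i]} (or 1 if no such j):
i:      1  2  3  4  5  6  7  8  9
b[i]:   9  6 11  7  8  9 10 18  9
dp:     1  1  2  2  3  4  5  6  4
At index 7 the value is 5.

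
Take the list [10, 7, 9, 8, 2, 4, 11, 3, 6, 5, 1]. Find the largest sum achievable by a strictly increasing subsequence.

27

Let S[i] be the best sum of a strictly increasing subsequence ending at i:
i:      1  2  3  4  5  6  7  8  9 10 11
a[i]:  10  7  9  8  2  4 11  3  6  5  1
S:     10  7 16 15  2  6 27  5 12 11  1
Maximum is 27 (e.g. 7 + 9 + 11).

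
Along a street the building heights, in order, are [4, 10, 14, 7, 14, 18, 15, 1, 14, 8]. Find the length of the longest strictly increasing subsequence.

4

Let dp[i] be the length of the longest such subsequence ending at index i:
i:      1  2  3  4  5  6  7  8  9 10
a[i]:   4 10 14  7 14 18 15  1 14  8
dp:     1  2  3  2  3  4  4  1  3  3
Maximum dp value is 4.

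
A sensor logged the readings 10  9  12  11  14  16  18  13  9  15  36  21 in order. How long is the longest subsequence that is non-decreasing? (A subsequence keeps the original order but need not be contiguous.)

6

Let dp[i] be the length of the longest such subsequence ending at index i:
i:      1  2  3  4  5  6  7  8  9 10 11 12
a[i]:  10  9 12 11 14 16 18 13  9 15 36 21
dp:     1  1  2  2  3  4  5  3  2  4  6  6
Maximum dp value is 6.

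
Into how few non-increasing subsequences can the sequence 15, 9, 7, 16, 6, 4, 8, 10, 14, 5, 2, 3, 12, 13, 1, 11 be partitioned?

The minimum number of non-increasing subsequences covering a sequence equals the length of its longest strictly increasing subsequence.
LIS length is 5 (e.g. 7, 8, 10, 12, 13), so 5 piles are needed.

5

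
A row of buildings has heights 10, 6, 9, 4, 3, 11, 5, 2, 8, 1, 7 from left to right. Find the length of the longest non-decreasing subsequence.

Let dp[i] be the length of the longest such subsequence ending at index i:
i:      1  2  3  4  5  6  7  8  9 10 11
a[i]:  10  6  9  4  3 11  5  2  8  1  7
dp:     1  1  2  1  1  3  2  1  3  1  3
Maximum dp value is 3.

3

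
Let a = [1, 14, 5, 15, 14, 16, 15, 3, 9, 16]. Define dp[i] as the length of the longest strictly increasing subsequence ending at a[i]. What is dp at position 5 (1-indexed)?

3

dp[i] = 1 + max{dp[j] : j<i, a[j]<a[i]} (or 1 if no such j):
i:      1  2  3  4  5  6  7  8  9 10
a[i]:   1 14  5 15 14 16 15  3  9 16
dp:     1  2  2  3  3  4  4  2  3  5
At index 5 the value is 3.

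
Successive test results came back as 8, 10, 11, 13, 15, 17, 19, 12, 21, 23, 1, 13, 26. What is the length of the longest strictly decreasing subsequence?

Negate each value so 'decreasing' becomes 'increasing', then run patience tails on the negated sequence:
-8 → extends → [-8]
-10 → replaces -8 → [-10]
-11 → replaces -10 → [-11]
-13 → replaces -11 → [-13]
-15 → replaces -13 → [-15]
-17 → replaces -15 → [-17]
-19 → replaces -17 → [-19]
-12 → extends → [-19, -12]
-21 → replaces -19 → [-21, -12]
-23 → replaces -21 → [-23, -12]
-1 → extends → [-23, -12, -1]
-13 → replaces -12 → [-23, -13, -1]
-26 → replaces -23 → [-26, -13, -1]
Three tails, so the longest strictly decreasing subsequence of the original has length 3.

3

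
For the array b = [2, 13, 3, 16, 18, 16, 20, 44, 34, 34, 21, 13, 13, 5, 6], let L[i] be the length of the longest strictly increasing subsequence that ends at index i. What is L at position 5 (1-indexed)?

dp[i] = 1 + max{dp[j] : j<i, b[j]<b[i]} (or 1 if no such j):
i:      1  2  3  4  5  6  7  8  9 10 11 12 13 14 15
b[i]:   2 13  3 16 18 16 20 44 34 34 21 13 13  5  6
dp:     1  2  2  3  4  3  5  6  6  6  6  3  3  3  4
At index 5 the value is 4.

4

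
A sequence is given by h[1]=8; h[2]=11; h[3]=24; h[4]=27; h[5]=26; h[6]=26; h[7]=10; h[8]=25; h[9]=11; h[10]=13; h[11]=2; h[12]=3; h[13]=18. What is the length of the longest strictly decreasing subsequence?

5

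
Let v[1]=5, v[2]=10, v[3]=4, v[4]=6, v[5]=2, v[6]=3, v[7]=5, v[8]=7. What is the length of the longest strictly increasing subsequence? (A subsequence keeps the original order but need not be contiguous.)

Track the smallest tail for each achievable length (strict):
5 → extends → [5]
10 → extends → [5, 10]
4 → replaces 5 → [4, 10]
6 → replaces 10 → [4, 6]
2 → replaces 4 → [2, 6]
3 → replaces 6 → [2, 3]
5 → extends → [2, 3, 5]
7 → extends → [2, 3, 5, 7]
Four tails, so the longest strictly increasing subsequence has length 4 (e.g. 2, 3, 5, 7).

4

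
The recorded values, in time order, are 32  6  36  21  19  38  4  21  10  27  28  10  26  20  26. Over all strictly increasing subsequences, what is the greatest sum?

Let S[i] be the best sum of a strictly increasing subsequence ending at i:
i:       1   2   3   4   5   6   7   8   9  10  11  12  13  14  15
a[i]:   32   6  36  21  19  38   4  21  10  27  28  10  26  20  26
S:      32   6  68  27  25 106   4  46  16  73 101  16  72  45  72
Maximum is 106 (e.g. 32 + 36 + 38).

106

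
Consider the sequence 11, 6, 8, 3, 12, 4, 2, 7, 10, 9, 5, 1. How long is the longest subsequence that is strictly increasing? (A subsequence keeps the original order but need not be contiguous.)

Track the smallest tail for each achievable length (strict):
11 → extends → [11]
6 → replaces 11 → [6]
8 → extends → [6, 8]
3 → replaces 6 → [3, 8]
12 → extends → [3, 8, 12]
4 → replaces 8 → [3, 4, 12]
2 → replaces 3 → [2, 4, 12]
7 → replaces 12 → [2, 4, 7]
10 → extends → [2, 4, 7, 10]
9 → replaces 10 → [2, 4, 7, 9]
5 → replaces 7 → [2, 4, 5, 9]
1 → replaces 2 → [1, 4, 5, 9]
Four tails, so the longest strictly increasing subsequence has length 4 (e.g. 3, 4, 7, 10).

4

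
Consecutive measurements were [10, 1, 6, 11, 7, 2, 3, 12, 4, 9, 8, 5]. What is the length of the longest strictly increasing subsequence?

Track the smallest tail for each achievable length (strict):
10 → extends → [10]
1 → replaces 10 → [1]
6 → extends → [1, 6]
11 → extends → [1, 6, 11]
7 → replaces 11 → [1, 6, 7]
2 → replaces 6 → [1, 2, 7]
3 → replaces 7 → [1, 2, 3]
12 → extends → [1, 2, 3, 12]
4 → replaces 12 → [1, 2, 3, 4]
9 → extends → [1, 2, 3, 4, 9]
8 → replaces 9 → [1, 2, 3, 4, 8]
5 → replaces 8 → [1, 2, 3, 4, 5]
Five tails, so the longest strictly increasing subsequence has length 5 (e.g. 1, 2, 3, 4, 9).

5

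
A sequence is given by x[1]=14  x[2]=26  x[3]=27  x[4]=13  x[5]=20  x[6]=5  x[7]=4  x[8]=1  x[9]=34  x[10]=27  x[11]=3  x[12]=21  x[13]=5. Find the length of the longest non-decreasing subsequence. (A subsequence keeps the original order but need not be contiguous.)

4

Track the smallest tail for each achievable length (allowing ties):
14 → extends → [14]
26 → extends → [14, 26]
27 → extends → [14, 26, 27]
13 → replaces 14 → [13, 26, 27]
20 → replaces 26 → [13, 20, 27]
5 → replaces 13 → [5, 20, 27]
4 → replaces 5 → [4, 20, 27]
1 → replaces 4 → [1, 20, 27]
34 → extends → [1, 20, 27, 34]
27 → replaces 34 → [1, 20, 27, 27]
3 → replaces 20 → [1, 3, 27, 27]
21 → replaces 27 → [1, 3, 21, 27]
5 → replaces 21 → [1, 3, 5, 27]
Four tails, so the longest non-decreasing subsequence has length 4 (e.g. 14, 26, 27, 34).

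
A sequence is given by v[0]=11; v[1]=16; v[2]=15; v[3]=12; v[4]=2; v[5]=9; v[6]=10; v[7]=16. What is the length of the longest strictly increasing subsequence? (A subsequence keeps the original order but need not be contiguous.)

Track the smallest tail for each achievable length (strict):
11 → extends → [11]
16 → extends → [11, 16]
15 → replaces 16 → [11, 15]
12 → replaces 15 → [11, 12]
2 → replaces 11 → [2, 12]
9 → replaces 12 → [2, 9]
10 → extends → [2, 9, 10]
16 → extends → [2, 9, 10, 16]
Four tails, so the longest strictly increasing subsequence has length 4 (e.g. 2, 9, 10, 16).

4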